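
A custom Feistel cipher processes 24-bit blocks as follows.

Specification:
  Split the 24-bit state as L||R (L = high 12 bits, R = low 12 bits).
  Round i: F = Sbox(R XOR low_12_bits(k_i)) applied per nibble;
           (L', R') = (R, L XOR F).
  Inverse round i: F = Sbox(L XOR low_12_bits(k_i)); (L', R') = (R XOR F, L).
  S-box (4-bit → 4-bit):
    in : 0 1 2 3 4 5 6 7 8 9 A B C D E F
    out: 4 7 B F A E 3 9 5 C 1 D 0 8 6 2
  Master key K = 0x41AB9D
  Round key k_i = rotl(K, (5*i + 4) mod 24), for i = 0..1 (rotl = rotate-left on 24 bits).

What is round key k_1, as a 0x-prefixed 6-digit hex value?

0x573A83

K = 0x41AB9D
k_0 = rotl(K, (5*0+4) mod 24) = rotl(K, 4) = 0x1AB9D4
k_1 = rotl(K, (5*1+4) mod 24) = rotl(K, 9) = 0x573A83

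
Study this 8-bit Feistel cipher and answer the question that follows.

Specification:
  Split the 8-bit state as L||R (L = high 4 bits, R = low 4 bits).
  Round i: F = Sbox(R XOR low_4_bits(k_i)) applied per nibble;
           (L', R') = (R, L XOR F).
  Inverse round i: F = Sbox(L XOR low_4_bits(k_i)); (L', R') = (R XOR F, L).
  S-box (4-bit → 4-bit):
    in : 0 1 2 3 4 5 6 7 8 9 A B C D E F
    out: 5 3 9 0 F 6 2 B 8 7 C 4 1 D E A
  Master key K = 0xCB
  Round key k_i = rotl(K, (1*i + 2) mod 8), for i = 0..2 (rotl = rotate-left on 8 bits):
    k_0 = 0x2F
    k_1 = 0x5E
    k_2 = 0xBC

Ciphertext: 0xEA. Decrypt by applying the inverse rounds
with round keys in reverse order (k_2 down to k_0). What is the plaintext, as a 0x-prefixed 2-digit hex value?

0x23

s_0 = ciphertext = 0xEA
s_1 = InvRound(s_0, k_2) = 0x3E
s_2 = InvRound(s_1, k_1) = 0x33
s_3 = InvRound(s_2, k_0) = 0x23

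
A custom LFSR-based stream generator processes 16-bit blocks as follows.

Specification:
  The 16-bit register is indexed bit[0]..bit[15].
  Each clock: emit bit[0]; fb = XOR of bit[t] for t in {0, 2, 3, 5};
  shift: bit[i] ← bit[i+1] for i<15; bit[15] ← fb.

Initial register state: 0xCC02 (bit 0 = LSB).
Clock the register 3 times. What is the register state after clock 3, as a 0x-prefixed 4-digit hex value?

0x5980

reg_0 = 0xCC02
clock 1: out=0, reg = 0x6601
clock 2: out=1, reg = 0xB300
clock 3: out=0, reg = 0x5980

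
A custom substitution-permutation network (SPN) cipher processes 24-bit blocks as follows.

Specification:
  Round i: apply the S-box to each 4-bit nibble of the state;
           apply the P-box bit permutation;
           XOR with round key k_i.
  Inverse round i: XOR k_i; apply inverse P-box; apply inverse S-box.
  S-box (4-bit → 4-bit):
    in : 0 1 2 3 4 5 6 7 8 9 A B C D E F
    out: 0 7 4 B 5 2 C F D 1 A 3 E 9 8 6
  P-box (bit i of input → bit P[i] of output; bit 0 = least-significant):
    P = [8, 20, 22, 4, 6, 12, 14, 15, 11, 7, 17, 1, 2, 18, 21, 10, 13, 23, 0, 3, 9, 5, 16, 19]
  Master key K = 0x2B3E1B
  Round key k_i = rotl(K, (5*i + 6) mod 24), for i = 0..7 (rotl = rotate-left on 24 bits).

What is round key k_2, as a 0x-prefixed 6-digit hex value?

K = 0x2B3E1B
k_0 = rotl(K, (5*0+6) mod 24) = rotl(K, 6) = 0xCF86CA
k_1 = rotl(K, (5*1+6) mod 24) = rotl(K, 11) = 0xF0D959
k_2 = rotl(K, (5*2+6) mod 24) = rotl(K, 16) = 0x1B2B3E

0x1B2B3E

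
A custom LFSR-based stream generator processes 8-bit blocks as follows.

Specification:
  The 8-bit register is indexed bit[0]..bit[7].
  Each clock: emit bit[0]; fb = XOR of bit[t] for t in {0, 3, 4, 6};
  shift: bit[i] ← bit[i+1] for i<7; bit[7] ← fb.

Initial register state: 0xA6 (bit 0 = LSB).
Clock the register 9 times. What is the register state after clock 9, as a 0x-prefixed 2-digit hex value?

reg_0 = 0xA6
clock 1: out=0, reg = 0x53
clock 2: out=1, reg = 0xA9
clock 3: out=1, reg = 0x54
clock 4: out=0, reg = 0x2A
clock 5: out=0, reg = 0x95
clock 6: out=1, reg = 0x4A
clock 7: out=0, reg = 0x25
clock 8: out=1, reg = 0x92
clock 9: out=0, reg = 0xC9

0xC9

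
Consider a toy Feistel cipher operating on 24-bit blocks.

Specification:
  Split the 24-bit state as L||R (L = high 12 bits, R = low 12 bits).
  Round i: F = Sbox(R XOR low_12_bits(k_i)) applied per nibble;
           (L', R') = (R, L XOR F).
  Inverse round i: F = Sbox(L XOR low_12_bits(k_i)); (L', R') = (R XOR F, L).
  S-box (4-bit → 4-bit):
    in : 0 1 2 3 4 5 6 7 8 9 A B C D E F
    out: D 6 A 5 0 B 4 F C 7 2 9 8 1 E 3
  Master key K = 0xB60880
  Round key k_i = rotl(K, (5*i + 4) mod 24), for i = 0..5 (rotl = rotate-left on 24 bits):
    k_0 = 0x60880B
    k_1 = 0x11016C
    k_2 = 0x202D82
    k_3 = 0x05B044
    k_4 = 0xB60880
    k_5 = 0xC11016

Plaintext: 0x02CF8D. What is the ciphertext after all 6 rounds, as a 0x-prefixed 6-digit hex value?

s_0 = plaintext = 0x02CF8D
s_1 = Round(s_0, k_0) = 0xF8DFE8
s_2 = Round(s_1, k_1) = 0xFE814D
s_3 = Round(s_2, k_2) = 0x14D76B
s_4 = Round(s_3, k_3) = 0x76BEEE
s_5 = Round(s_4, k_4) = 0xEEE325
s_6 = Round(s_5, k_5) = 0x325BBB

0x325BBB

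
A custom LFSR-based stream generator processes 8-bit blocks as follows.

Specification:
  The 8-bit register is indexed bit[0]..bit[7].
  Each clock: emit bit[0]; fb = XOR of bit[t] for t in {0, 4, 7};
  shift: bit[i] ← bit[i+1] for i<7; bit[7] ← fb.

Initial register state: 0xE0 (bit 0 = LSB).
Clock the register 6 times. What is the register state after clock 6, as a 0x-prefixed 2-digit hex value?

reg_0 = 0xE0
clock 1: out=0, reg = 0xF0
clock 2: out=0, reg = 0x78
clock 3: out=0, reg = 0xBC
clock 4: out=0, reg = 0x5E
clock 5: out=0, reg = 0xAF
clock 6: out=1, reg = 0x57

0x57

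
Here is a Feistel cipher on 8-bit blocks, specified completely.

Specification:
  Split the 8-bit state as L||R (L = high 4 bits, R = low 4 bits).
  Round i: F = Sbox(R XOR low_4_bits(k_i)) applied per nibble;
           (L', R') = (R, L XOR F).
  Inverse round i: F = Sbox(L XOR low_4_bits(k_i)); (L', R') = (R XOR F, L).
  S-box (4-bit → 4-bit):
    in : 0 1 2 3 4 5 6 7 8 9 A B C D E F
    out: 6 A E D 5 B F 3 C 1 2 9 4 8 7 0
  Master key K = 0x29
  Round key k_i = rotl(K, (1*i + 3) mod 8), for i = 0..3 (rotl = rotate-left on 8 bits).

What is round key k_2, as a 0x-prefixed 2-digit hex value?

0x25

K = 0x29
k_0 = rotl(K, (1*0+3) mod 8) = rotl(K, 3) = 0x49
k_1 = rotl(K, (1*1+3) mod 8) = rotl(K, 4) = 0x92
k_2 = rotl(K, (1*2+3) mod 8) = rotl(K, 5) = 0x25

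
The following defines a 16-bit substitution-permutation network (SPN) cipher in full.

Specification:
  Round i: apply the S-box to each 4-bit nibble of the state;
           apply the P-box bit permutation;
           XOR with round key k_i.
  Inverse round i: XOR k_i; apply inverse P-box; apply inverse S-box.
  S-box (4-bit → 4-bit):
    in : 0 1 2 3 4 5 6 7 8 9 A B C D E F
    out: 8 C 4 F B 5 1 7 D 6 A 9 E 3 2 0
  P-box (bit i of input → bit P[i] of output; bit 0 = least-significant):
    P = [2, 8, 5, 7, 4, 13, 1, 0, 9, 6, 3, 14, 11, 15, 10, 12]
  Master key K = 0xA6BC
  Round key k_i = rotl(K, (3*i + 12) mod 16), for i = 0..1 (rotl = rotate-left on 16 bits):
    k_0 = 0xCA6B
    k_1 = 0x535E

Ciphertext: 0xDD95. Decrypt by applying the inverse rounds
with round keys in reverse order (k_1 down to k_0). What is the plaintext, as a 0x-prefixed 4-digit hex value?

s_0 = ciphertext = 0xDD95
s_1 = InvRound(s_0, k_1) = 0x7710
s_2 = InvRound(s_1, k_0) = 0x3939

0x3939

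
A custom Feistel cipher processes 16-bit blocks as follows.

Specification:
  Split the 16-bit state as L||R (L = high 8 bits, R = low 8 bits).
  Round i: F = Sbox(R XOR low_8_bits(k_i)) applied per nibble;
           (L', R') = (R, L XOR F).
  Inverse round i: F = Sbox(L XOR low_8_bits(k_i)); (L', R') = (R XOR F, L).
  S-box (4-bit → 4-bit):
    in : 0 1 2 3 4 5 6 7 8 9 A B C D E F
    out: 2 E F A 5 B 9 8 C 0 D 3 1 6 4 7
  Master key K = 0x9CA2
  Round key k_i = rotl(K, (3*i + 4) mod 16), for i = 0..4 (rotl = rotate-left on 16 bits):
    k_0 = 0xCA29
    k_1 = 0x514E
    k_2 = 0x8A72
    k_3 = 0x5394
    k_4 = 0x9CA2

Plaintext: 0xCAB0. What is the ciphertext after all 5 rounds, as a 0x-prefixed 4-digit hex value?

0xFC56

s_0 = plaintext = 0xCAB0
s_1 = Round(s_0, k_0) = 0xB0CA
s_2 = Round(s_1, k_1) = 0xCA75
s_3 = Round(s_2, k_2) = 0x75E2
s_4 = Round(s_3, k_3) = 0xE2FC
s_5 = Round(s_4, k_4) = 0xFC56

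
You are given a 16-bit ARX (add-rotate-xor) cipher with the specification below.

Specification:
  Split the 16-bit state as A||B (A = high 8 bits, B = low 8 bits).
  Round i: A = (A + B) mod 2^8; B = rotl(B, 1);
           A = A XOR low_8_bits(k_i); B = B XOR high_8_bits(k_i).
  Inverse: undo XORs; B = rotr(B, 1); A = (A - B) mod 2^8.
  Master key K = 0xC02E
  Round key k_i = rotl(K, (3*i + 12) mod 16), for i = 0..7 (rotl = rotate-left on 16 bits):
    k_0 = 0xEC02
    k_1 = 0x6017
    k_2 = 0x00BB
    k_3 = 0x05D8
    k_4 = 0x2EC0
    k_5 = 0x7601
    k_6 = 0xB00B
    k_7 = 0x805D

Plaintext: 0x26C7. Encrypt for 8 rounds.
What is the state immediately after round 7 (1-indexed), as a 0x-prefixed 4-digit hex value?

0x8318

s_0 = plaintext = 0x26C7
s_1 = Round(s_0, k_0) = 0xEF63
s_2 = Round(s_1, k_1) = 0x45A6
s_3 = Round(s_2, k_2) = 0x504D
s_4 = Round(s_3, k_3) = 0x459F
s_5 = Round(s_4, k_4) = 0x2411
s_6 = Round(s_5, k_5) = 0x3454
s_7 = Round(s_6, k_6) = 0x8318
s_8 = Round(s_7, k_7) = 0xC6B0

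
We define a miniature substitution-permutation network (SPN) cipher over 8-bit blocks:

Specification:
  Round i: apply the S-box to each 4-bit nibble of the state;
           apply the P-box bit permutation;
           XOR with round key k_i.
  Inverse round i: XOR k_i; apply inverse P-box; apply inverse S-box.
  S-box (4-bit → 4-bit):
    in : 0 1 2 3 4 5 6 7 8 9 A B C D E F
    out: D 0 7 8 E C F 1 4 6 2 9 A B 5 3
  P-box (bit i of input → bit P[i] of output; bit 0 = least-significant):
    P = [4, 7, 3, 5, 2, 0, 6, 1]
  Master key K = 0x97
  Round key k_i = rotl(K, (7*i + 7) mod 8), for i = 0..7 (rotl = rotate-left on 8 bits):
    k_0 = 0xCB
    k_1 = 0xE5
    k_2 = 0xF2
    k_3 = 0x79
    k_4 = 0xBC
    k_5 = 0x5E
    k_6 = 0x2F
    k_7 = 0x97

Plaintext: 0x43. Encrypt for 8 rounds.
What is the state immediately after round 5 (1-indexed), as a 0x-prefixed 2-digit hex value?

0xBF

s_0 = plaintext = 0x43
s_1 = Round(s_0, k_0) = 0xA8
s_2 = Round(s_1, k_1) = 0xEC
s_3 = Round(s_2, k_2) = 0x16
s_4 = Round(s_3, k_3) = 0xC1
s_5 = Round(s_4, k_4) = 0xBF
s_6 = Round(s_5, k_5) = 0xC8
s_7 = Round(s_6, k_6) = 0x24
s_8 = Round(s_7, k_7) = 0x7A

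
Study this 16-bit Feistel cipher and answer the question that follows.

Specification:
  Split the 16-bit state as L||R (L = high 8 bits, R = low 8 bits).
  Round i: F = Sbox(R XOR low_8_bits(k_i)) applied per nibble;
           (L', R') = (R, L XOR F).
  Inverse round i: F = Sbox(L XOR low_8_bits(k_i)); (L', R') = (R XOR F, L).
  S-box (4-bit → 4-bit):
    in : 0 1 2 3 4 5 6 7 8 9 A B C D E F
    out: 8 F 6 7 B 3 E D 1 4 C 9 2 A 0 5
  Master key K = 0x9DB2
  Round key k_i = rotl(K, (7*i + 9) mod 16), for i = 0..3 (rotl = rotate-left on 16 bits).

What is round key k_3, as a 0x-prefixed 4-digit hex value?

K = 0x9DB2
k_0 = rotl(K, (7*0+9) mod 16) = rotl(K, 9) = 0x653B
k_1 = rotl(K, (7*1+9) mod 16) = rotl(K, 0) = 0x9DB2
k_2 = rotl(K, (7*2+9) mod 16) = rotl(K, 7) = 0xD94E
k_3 = rotl(K, (7*3+9) mod 16) = rotl(K, 14) = 0xA76C

0xA76C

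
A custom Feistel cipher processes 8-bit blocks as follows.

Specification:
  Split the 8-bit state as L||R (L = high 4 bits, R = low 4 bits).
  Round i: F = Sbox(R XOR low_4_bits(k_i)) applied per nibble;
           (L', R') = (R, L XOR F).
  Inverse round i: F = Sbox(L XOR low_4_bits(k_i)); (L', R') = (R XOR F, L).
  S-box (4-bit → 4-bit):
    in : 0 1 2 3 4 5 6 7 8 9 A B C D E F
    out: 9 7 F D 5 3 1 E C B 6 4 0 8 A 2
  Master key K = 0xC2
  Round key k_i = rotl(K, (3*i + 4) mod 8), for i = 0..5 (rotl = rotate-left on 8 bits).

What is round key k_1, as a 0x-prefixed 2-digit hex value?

K = 0xC2
k_0 = rotl(K, (3*0+4) mod 8) = rotl(K, 4) = 0x2C
k_1 = rotl(K, (3*1+4) mod 8) = rotl(K, 7) = 0x61

0x61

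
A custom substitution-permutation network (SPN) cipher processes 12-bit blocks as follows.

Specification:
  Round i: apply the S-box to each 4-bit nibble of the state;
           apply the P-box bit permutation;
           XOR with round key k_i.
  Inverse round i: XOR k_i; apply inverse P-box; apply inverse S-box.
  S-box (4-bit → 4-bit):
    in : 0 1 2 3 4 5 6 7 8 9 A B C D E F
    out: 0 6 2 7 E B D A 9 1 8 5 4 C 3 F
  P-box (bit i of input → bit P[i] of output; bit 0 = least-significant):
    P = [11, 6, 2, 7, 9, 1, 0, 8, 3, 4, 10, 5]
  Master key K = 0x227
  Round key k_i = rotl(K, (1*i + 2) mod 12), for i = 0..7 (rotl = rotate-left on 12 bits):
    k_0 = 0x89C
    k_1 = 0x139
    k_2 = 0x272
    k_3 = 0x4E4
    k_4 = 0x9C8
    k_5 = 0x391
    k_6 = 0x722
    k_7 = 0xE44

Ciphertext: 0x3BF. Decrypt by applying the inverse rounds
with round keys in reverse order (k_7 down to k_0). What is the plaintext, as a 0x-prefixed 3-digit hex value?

0x980

s_0 = ciphertext = 0x3BF
s_1 = InvRound(s_0, k_7) = 0xF45
s_2 = InvRound(s_1, k_6) = 0xA13
s_3 = InvRound(s_2, k_5) = 0x078
s_4 = InvRound(s_3, k_4) = 0x7A8
s_5 = InvRound(s_4, k_3) = 0x981
s_6 = InvRound(s_5, k_2) = 0x7F5
s_7 = InvRound(s_6, k_1) = 0xB94
s_8 = InvRound(s_7, k_0) = 0x980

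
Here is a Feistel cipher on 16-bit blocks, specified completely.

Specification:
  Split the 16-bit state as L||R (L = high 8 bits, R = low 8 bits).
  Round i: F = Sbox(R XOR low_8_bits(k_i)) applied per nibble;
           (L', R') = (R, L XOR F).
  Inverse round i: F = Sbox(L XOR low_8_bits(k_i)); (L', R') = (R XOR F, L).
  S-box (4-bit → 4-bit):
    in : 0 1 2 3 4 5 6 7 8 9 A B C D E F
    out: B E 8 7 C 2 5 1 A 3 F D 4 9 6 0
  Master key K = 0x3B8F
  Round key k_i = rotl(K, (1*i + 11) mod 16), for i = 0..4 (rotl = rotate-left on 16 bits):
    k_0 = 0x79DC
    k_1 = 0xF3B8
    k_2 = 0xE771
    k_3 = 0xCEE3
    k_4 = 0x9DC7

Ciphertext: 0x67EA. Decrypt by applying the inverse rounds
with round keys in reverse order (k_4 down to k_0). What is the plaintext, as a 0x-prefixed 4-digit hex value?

0xE0AF

s_0 = ciphertext = 0x67EA
s_1 = InvRound(s_0, k_4) = 0x1167
s_2 = InvRound(s_1, k_3) = 0x6F11
s_3 = InvRound(s_2, k_2) = 0xF76F
s_4 = InvRound(s_3, k_1) = 0xAFF7
s_5 = InvRound(s_4, k_0) = 0xE0AF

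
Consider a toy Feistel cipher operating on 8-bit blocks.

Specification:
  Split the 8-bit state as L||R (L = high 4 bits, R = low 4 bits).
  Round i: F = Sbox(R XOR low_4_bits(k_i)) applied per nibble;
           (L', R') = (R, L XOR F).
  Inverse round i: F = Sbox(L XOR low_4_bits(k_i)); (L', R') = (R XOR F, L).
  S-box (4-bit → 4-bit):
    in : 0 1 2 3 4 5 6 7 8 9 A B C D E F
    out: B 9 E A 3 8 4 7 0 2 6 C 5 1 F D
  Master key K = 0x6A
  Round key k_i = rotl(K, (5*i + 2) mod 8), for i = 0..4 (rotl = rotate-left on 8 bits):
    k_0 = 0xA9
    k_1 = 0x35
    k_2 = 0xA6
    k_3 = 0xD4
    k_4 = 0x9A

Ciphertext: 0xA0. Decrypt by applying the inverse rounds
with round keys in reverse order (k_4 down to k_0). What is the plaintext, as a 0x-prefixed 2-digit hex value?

0x00

s_0 = ciphertext = 0xA0
s_1 = InvRound(s_0, k_4) = 0xBA
s_2 = InvRound(s_1, k_3) = 0x7B
s_3 = InvRound(s_2, k_2) = 0x27
s_4 = InvRound(s_3, k_1) = 0x02
s_5 = InvRound(s_4, k_0) = 0x00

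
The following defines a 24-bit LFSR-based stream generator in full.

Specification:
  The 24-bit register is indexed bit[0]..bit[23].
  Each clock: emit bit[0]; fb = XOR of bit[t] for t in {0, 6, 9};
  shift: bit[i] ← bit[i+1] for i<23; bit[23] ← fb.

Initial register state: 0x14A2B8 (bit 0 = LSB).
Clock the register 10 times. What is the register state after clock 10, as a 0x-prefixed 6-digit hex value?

reg_0 = 0x14A2B8
clock 1: out=0, reg = 0x8A515C
clock 2: out=0, reg = 0xC528AE
clock 3: out=0, reg = 0x629457
clock 4: out=1, reg = 0x314A2B
clock 5: out=1, reg = 0x18A515
clock 6: out=1, reg = 0x8C528A
clock 7: out=0, reg = 0xC62945
clock 8: out=1, reg = 0x6314A2
clock 9: out=0, reg = 0x318A51
clock 10: out=1, reg = 0x98C528

0x98C528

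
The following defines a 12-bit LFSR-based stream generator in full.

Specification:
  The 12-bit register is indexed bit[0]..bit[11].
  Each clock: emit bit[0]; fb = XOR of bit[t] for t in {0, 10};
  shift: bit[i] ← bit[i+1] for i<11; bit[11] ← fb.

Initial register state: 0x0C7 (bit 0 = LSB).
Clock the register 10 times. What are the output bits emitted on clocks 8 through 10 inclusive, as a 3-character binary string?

reg_0 = 0x0C7
clock 1: out=1, reg = 0x863
clock 2: out=1, reg = 0xC31
clock 3: out=1, reg = 0x618
clock 4: out=0, reg = 0xB0C
clock 5: out=0, reg = 0x586
clock 6: out=0, reg = 0xAC3
clock 7: out=1, reg = 0xD61
clock 8: out=1, reg = 0x6B0
clock 9: out=0, reg = 0xB58
clock 10: out=0, reg = 0x5AC

100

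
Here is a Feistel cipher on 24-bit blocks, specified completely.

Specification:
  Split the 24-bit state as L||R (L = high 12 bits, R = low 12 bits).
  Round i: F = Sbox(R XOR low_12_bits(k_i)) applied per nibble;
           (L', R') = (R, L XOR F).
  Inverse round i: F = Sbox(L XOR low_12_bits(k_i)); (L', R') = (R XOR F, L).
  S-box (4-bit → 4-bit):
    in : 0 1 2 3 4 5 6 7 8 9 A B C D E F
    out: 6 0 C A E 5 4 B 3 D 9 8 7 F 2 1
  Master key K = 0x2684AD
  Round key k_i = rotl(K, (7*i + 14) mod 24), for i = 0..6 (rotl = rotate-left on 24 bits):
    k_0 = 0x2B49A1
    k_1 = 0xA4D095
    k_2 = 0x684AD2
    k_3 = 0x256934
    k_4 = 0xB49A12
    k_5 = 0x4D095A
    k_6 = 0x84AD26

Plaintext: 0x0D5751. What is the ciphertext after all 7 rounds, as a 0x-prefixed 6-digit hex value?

s_0 = plaintext = 0x0D5751
s_1 = Round(s_0, k_0) = 0x7512C3
s_2 = Round(s_1, k_1) = 0x2C3B05
s_3 = Round(s_2, k_2) = 0xB05238
s_4 = Round(s_3, k_3) = 0x238362
s_5 = Round(s_4, k_4) = 0x362F8E
s_6 = Round(s_5, k_5) = 0xF8E79C
s_7 = Round(s_6, k_6) = 0x79C607

0x79C607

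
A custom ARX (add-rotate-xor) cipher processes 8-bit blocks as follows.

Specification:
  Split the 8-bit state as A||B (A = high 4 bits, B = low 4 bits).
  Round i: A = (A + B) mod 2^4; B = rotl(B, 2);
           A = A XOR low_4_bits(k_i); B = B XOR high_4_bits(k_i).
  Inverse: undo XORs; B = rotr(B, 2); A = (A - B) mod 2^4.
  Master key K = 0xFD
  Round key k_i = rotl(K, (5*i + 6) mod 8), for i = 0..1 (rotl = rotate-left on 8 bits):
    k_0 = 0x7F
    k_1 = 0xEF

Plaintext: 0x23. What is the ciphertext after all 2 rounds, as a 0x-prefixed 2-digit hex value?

0xA0

s_0 = plaintext = 0x23
s_1 = Round(s_0, k_0) = 0xAB
s_2 = Round(s_1, k_1) = 0xA0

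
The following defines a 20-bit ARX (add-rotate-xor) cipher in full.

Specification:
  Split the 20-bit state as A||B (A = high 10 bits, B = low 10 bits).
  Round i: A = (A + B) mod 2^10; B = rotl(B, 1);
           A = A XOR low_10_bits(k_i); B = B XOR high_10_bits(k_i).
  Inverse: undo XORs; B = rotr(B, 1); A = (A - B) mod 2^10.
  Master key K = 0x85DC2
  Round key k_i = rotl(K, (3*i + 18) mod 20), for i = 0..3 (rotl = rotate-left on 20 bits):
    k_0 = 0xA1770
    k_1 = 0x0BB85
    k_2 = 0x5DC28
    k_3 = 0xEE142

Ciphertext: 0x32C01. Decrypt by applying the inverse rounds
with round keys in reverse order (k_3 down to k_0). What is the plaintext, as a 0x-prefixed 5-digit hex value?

0x7B09C

s_0 = ciphertext = 0x32C01
s_1 = InvRound(s_0, k_3) = 0x6B7DC
s_2 = InvRound(s_1, k_2) = 0x8C355
s_3 = InvRound(s_2, k_1) = 0x7E3BD
s_4 = InvRound(s_3, k_0) = 0x7B09C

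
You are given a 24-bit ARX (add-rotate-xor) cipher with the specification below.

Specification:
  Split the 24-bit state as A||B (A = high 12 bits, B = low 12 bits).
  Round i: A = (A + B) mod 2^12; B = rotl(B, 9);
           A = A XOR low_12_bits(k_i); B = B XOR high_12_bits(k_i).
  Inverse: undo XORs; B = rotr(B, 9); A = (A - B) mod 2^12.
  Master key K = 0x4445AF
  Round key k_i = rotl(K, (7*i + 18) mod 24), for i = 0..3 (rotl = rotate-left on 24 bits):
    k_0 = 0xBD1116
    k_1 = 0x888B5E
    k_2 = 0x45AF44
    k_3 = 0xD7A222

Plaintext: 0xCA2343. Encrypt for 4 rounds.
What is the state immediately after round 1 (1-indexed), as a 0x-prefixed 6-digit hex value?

0xEF3DB9

s_0 = plaintext = 0xCA2343
s_1 = Round(s_0, k_0) = 0xEF3DB9
s_2 = Round(s_1, k_1) = 0x7F2B3F
s_3 = Round(s_2, k_2) = 0xC75B3D
s_4 = Round(s_3, k_3) = 0x59061D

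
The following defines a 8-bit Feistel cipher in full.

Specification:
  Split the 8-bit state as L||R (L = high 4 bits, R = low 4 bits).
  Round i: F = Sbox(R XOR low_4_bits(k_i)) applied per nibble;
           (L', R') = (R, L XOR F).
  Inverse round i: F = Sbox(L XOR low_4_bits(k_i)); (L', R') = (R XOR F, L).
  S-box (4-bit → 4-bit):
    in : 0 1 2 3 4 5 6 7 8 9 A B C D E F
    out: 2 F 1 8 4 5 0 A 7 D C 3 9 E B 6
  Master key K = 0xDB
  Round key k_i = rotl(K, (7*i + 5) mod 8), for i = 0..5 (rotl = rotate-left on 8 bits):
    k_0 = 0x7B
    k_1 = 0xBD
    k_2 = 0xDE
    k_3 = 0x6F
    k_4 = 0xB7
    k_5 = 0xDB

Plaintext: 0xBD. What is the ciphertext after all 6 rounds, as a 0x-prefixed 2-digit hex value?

0xB6

s_0 = plaintext = 0xBD
s_1 = Round(s_0, k_0) = 0xDB
s_2 = Round(s_1, k_1) = 0xBD
s_3 = Round(s_2, k_2) = 0xD3
s_4 = Round(s_3, k_3) = 0x34
s_5 = Round(s_4, k_4) = 0x4B
s_6 = Round(s_5, k_5) = 0xB6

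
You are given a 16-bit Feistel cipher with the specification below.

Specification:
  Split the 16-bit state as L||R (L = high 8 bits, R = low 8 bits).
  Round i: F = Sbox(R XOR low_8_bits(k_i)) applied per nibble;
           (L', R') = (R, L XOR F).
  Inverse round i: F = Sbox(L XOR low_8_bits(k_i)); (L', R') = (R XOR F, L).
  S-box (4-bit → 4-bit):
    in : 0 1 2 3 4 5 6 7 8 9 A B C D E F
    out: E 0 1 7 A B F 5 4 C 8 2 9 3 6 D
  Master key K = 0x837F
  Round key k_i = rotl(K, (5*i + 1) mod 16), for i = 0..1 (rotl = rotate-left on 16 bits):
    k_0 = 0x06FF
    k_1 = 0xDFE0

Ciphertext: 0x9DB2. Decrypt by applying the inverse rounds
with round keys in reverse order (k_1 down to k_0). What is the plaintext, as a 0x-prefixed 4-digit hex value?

s_0 = ciphertext = 0x9DB2
s_1 = InvRound(s_0, k_1) = 0xE19D
s_2 = InvRound(s_1, k_0) = 0x9BE1

0x9BE1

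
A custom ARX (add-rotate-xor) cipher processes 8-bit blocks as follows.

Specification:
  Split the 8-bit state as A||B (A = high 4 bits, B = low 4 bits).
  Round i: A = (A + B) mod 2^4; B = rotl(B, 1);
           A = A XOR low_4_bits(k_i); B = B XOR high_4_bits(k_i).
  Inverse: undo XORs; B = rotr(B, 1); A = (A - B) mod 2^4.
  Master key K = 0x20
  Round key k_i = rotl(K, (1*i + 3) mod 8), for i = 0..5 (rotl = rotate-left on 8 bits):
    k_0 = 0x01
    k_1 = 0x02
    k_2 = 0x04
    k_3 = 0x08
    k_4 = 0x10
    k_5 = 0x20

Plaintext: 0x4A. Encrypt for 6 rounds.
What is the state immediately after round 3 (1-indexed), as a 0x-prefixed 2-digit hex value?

0x45

s_0 = plaintext = 0x4A
s_1 = Round(s_0, k_0) = 0xF5
s_2 = Round(s_1, k_1) = 0x6A
s_3 = Round(s_2, k_2) = 0x45
s_4 = Round(s_3, k_3) = 0x1A
s_5 = Round(s_4, k_4) = 0xB4
s_6 = Round(s_5, k_5) = 0xFA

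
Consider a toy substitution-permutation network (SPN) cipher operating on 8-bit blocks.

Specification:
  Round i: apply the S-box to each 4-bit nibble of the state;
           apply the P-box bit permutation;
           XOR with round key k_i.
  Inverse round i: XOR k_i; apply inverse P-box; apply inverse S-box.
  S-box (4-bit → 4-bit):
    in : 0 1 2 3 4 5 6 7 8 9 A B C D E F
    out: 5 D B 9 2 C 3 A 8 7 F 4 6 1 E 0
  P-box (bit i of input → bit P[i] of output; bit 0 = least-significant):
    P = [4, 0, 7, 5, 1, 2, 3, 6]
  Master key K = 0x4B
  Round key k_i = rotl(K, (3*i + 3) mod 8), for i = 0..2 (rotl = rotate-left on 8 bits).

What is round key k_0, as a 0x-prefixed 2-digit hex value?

K = 0x4B
k_0 = rotl(K, (3*0+3) mod 8) = rotl(K, 3) = 0x5A

0x5A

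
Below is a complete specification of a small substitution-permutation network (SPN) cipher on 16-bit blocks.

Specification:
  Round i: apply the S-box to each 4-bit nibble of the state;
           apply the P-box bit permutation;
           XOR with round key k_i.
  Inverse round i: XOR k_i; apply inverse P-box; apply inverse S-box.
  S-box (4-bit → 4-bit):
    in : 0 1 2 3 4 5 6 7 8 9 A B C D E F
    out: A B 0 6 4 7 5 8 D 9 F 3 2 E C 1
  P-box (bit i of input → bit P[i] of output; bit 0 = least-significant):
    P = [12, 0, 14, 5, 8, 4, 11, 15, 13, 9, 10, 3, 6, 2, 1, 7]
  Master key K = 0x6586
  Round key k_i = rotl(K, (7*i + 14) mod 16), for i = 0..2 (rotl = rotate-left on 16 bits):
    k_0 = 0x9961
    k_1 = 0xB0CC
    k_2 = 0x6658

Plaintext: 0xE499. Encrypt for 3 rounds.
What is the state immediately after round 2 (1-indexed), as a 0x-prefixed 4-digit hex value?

0xF259

s_0 = plaintext = 0xE499
s_1 = Round(s_0, k_0) = 0x0CC3
s_2 = Round(s_1, k_1) = 0xF259
s_3 = Round(s_2, k_2) = 0x7F28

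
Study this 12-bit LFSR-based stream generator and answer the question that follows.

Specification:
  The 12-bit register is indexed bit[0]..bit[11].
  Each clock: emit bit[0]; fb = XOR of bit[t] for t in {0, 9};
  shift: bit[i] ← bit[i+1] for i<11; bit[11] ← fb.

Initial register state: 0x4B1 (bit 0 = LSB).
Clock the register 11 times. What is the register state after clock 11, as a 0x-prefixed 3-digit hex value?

reg_0 = 0x4B1
clock 1: out=1, reg = 0xA58
clock 2: out=0, reg = 0xD2C
clock 3: out=0, reg = 0x696
clock 4: out=0, reg = 0xB4B
clock 5: out=1, reg = 0x5A5
clock 6: out=1, reg = 0xAD2
clock 7: out=0, reg = 0xD69
clock 8: out=1, reg = 0xEB4
clock 9: out=0, reg = 0xF5A
clock 10: out=0, reg = 0xFAD
clock 11: out=1, reg = 0x7D6

0x7D6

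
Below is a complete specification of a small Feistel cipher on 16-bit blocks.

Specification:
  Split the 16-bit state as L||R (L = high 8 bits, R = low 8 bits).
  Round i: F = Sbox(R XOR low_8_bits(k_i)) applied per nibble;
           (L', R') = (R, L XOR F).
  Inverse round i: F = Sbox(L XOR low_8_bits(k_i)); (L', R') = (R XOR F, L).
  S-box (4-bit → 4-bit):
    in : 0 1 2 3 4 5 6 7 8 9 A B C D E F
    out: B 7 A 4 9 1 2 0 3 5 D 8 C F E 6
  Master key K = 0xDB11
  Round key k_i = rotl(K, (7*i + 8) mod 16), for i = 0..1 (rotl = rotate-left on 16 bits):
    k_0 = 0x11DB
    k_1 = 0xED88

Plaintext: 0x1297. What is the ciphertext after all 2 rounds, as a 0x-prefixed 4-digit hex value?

s_0 = plaintext = 0x1297
s_1 = Round(s_0, k_0) = 0x978E
s_2 = Round(s_1, k_1) = 0x8E25

0x8E25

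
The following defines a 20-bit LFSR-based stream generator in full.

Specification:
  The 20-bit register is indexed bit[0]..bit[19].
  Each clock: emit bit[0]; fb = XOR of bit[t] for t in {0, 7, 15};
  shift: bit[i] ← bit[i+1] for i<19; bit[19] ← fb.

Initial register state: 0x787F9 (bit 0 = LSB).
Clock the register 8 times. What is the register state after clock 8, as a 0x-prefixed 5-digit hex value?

0xD9787

reg_0 = 0x787F9
clock 1: out=1, reg = 0xBC3FC
clock 2: out=0, reg = 0x5E1FE
clock 3: out=0, reg = 0x2F0FF
clock 4: out=1, reg = 0x9787F
clock 5: out=1, reg = 0xCBC3F
clock 6: out=1, reg = 0x65E1F
clock 7: out=1, reg = 0xB2F0F
clock 8: out=1, reg = 0xD9787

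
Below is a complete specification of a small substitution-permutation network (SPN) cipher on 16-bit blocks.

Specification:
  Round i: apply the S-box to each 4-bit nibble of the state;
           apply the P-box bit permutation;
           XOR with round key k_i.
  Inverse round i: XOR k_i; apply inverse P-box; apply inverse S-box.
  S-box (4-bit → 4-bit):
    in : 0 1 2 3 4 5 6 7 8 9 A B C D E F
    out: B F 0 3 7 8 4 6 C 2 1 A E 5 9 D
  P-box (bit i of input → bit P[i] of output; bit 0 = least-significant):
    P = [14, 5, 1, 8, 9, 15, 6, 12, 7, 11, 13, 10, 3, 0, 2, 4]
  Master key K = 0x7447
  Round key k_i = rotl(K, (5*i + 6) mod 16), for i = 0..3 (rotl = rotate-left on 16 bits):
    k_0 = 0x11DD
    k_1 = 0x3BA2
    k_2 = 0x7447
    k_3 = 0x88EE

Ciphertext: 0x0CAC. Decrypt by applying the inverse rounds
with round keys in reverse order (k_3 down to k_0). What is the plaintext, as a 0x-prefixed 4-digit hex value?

s_0 = ciphertext = 0x0CAC
s_1 = InvRound(s_0, k_3) = 0x2576
s_2 = InvRound(s_1, k_2) = 0xB250
s_3 = InvRound(s_2, k_1) = 0x537C
s_4 = InvRound(s_3, k_0) = 0x9AA3

0x9AA3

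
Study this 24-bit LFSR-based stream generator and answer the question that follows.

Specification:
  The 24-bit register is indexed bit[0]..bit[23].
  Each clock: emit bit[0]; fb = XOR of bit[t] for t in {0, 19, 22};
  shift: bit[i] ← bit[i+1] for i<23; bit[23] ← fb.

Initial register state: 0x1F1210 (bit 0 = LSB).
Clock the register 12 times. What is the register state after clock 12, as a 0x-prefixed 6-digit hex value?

0x8CF1F1

reg_0 = 0x1F1210
clock 1: out=0, reg = 0x8F8908
clock 2: out=0, reg = 0xC7C484
clock 3: out=0, reg = 0xE3E242
clock 4: out=0, reg = 0xF1F121
clock 5: out=1, reg = 0x78F890
clock 6: out=0, reg = 0x3C7C48
clock 7: out=0, reg = 0x9E3E24
clock 8: out=0, reg = 0xCF1F12
clock 9: out=0, reg = 0x678F89
clock 10: out=1, reg = 0x33C7C4
clock 11: out=0, reg = 0x19E3E2
clock 12: out=0, reg = 0x8CF1F1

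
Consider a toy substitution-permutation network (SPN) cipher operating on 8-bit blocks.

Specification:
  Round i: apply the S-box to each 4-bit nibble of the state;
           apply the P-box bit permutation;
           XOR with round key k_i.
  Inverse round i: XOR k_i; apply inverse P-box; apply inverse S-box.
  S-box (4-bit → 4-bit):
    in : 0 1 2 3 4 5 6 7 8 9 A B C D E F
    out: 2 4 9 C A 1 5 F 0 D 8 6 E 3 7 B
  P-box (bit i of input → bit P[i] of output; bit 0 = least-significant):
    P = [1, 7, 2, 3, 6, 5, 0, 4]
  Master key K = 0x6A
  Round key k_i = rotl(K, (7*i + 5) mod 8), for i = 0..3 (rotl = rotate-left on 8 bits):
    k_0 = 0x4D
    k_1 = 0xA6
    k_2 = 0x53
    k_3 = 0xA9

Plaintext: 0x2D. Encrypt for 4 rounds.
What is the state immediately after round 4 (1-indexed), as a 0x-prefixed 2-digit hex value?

0x39

s_0 = plaintext = 0x2D
s_1 = Round(s_0, k_0) = 0x9F
s_2 = Round(s_1, k_1) = 0x7D
s_3 = Round(s_2, k_2) = 0xA0
s_4 = Round(s_3, k_3) = 0x39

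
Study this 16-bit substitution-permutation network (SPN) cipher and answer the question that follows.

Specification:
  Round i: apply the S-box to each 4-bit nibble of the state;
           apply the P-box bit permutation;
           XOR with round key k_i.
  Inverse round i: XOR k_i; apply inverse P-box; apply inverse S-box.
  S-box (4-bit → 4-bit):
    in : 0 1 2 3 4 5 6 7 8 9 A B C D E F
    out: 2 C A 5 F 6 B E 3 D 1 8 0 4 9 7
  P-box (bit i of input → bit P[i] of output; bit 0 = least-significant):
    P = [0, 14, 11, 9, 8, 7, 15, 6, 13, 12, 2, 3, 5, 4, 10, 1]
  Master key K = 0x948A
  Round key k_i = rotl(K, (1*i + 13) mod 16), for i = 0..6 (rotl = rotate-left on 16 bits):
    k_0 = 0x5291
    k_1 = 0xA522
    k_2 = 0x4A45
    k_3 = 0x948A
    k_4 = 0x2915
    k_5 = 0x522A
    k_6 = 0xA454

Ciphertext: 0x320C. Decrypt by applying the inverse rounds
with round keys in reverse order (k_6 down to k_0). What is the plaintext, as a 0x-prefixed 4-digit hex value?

s_0 = ciphertext = 0x320C
s_1 = InvRound(s_0, k_6) = 0x521B
s_2 = InvRound(s_1, k_5) = 0x8CCA
s_3 = InvRound(s_2, k_4) = 0x794A
s_4 = InvRound(s_3, k_3) = 0xDA45
s_5 = InvRound(s_4, k_2) = 0xC0DC
s_6 = InvRound(s_5, k_1) = 0x4960
s_7 = InvRound(s_6, k_0) = 0x8069

0x8069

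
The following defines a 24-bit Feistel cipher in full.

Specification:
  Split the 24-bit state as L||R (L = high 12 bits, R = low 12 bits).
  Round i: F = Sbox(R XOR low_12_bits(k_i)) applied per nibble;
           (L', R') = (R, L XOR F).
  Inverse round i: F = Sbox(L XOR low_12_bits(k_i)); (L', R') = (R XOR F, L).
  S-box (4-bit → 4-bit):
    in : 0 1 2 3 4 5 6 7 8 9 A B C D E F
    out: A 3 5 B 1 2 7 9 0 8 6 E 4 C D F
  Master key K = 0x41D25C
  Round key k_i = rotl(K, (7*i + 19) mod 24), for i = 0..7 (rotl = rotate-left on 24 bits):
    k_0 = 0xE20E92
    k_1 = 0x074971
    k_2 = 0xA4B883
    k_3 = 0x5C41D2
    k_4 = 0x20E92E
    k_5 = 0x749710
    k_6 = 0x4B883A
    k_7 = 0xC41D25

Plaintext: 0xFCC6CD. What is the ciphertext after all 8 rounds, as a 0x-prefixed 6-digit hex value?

s_0 = plaintext = 0xFCC6CD
s_1 = Round(s_0, k_0) = 0x6CDFE3
s_2 = Round(s_1, k_1) = 0xFE3148
s_3 = Round(s_2, k_2) = 0x1487AD
s_4 = Round(s_3, k_3) = 0x7AD6D7
s_5 = Round(s_4, k_4) = 0x6D7855
s_6 = Round(s_5, k_5) = 0x8559C5
s_7 = Round(s_6, k_6) = 0x9C5BAA
s_8 = Round(s_7, k_7) = 0xBAAECA

0xBAAECA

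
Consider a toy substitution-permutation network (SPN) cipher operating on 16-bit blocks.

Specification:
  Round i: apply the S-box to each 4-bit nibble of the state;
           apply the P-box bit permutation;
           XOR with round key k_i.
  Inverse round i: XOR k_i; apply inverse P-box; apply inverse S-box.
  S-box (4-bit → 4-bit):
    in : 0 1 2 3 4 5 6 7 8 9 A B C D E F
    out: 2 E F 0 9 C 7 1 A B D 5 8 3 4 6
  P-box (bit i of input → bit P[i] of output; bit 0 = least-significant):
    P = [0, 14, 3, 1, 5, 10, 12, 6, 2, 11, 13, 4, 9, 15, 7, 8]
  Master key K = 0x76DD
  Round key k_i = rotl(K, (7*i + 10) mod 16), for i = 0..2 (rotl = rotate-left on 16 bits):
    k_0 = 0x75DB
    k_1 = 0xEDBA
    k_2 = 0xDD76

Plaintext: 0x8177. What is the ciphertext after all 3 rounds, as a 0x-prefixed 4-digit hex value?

s_0 = plaintext = 0x8177
s_1 = Round(s_0, k_0) = 0xDCEA
s_2 = Round(s_1, k_1) = 0x7FA1
s_3 = Round(s_2, k_2) = 0xA71C

0xA71C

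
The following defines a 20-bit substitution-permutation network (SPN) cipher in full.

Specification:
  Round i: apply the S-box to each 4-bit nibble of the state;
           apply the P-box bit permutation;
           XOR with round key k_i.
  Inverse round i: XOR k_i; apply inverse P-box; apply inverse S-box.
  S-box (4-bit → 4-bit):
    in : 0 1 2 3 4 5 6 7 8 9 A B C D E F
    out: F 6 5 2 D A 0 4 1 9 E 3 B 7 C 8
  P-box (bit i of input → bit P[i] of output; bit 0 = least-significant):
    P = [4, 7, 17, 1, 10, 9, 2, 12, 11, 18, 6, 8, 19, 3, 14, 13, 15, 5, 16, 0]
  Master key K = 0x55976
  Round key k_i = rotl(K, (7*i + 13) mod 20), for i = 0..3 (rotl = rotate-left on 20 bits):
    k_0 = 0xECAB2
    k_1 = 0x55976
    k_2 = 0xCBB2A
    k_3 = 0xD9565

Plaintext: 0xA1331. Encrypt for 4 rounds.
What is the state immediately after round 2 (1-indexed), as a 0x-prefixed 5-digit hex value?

0xDD3E3

s_0 = plaintext = 0xA1331
s_1 = Round(s_0, k_0) = 0x9881B
s_2 = Round(s_1, k_1) = 0xDD3E3
s_3 = Round(s_2, k_2) = 0x16B86
s_4 = Round(s_3, k_3) = 0x89945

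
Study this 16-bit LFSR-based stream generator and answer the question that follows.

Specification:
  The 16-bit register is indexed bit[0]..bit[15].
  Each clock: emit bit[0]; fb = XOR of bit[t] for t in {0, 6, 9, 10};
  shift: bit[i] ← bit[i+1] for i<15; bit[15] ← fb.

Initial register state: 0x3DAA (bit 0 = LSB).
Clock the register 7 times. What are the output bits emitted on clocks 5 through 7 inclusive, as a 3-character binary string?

010

reg_0 = 0x3DAA
clock 1: out=0, reg = 0x9ED5
clock 2: out=1, reg = 0x4F6A
clock 3: out=0, reg = 0xA7B5
clock 4: out=1, reg = 0xD3DA
clock 5: out=0, reg = 0x69ED
clock 6: out=1, reg = 0x34F6
clock 7: out=0, reg = 0x1A7B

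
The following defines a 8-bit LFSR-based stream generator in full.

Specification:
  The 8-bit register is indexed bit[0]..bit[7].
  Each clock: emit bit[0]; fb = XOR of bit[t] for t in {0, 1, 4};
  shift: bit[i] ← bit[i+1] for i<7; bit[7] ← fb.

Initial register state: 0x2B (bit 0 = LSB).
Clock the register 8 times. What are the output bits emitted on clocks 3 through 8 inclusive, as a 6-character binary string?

reg_0 = 0x2B
clock 1: out=1, reg = 0x15
clock 2: out=1, reg = 0x0A
clock 3: out=0, reg = 0x85
clock 4: out=1, reg = 0xC2
clock 5: out=0, reg = 0xE1
clock 6: out=1, reg = 0xF0
clock 7: out=0, reg = 0xF8
clock 8: out=0, reg = 0xFC

010100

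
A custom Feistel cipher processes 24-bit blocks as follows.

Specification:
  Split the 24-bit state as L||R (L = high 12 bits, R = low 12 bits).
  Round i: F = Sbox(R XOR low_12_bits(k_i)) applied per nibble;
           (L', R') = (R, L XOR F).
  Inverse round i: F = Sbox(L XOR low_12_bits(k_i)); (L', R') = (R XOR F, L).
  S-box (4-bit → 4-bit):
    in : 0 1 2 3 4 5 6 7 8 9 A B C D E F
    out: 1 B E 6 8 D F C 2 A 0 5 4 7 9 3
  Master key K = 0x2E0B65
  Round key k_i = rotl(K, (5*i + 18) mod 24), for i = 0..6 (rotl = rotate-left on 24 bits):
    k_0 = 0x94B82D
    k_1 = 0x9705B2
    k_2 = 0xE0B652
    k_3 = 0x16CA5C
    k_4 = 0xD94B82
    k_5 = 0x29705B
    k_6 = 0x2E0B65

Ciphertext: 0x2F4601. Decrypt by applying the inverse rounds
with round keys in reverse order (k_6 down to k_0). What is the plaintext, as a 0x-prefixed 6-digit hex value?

s_0 = ciphertext = 0x2F4601
s_1 = InvRound(s_0, k_6) = 0xCAA2F4
s_2 = InvRound(s_1, k_5) = 0x6CFCAA
s_3 = InvRound(s_2, k_4) = 0xB2D6CF
s_4 = InvRound(s_3, k_3) = 0xD04B2D
s_5 = InvRound(s_4, k_2) = 0xEF2D04
s_6 = InvRound(s_5, k_1) = 0x885EF2
s_7 = InvRound(s_6, k_0) = 0xFF0885

0xFF0885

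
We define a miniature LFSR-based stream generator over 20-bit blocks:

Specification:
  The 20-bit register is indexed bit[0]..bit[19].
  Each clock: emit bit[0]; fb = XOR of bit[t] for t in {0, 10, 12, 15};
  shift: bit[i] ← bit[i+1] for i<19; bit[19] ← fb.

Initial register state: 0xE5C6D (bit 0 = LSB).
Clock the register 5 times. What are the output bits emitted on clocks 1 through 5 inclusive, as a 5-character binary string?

reg_0 = 0xE5C6D
clock 1: out=1, reg = 0xF2E36
clock 2: out=0, reg = 0xF971B
clock 3: out=1, reg = 0x7CB8D
clock 4: out=1, reg = 0x3E5C6
clock 5: out=0, reg = 0x1F2E3

10110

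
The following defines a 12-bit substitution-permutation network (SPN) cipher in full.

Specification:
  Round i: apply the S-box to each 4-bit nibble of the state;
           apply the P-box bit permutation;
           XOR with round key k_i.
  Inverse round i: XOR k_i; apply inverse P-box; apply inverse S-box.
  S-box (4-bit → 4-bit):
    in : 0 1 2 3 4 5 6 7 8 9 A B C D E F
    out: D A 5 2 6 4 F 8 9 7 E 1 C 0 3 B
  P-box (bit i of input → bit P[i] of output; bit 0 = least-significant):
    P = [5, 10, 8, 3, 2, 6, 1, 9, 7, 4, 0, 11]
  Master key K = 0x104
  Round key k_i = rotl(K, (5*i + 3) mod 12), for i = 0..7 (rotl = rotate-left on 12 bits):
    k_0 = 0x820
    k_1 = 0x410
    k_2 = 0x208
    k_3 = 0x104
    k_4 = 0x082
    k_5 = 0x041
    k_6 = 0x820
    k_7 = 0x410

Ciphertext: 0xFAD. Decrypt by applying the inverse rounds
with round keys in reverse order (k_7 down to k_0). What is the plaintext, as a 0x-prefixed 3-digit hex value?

s_0 = ciphertext = 0xFAD
s_1 = InvRound(s_0, k_7) = 0x680
s_2 = InvRound(s_1, k_6) = 0x87E
s_3 = InvRound(s_2, k_5) = 0xA28
s_4 = InvRound(s_3, k_4) = 0x8C8
s_5 = InvRound(s_4, k_3) = 0x8EC
s_6 = InvRound(s_5, k_2) = 0x8FB
s_7 = InvRound(s_6, k_1) = 0x04F
s_8 = InvRound(s_7, k_0) = 0xC98

0xC98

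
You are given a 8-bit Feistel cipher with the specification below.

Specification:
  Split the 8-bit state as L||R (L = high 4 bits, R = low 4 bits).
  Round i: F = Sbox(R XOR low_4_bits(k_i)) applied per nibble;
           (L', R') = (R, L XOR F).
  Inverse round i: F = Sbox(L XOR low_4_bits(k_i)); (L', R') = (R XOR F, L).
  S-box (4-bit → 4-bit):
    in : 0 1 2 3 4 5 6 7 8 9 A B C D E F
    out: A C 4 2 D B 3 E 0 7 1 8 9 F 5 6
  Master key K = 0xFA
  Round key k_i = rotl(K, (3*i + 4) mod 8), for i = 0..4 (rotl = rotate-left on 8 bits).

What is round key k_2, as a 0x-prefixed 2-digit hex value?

0xEB

K = 0xFA
k_0 = rotl(K, (3*0+4) mod 8) = rotl(K, 4) = 0xAF
k_1 = rotl(K, (3*1+4) mod 8) = rotl(K, 7) = 0x7D
k_2 = rotl(K, (3*2+4) mod 8) = rotl(K, 2) = 0xEB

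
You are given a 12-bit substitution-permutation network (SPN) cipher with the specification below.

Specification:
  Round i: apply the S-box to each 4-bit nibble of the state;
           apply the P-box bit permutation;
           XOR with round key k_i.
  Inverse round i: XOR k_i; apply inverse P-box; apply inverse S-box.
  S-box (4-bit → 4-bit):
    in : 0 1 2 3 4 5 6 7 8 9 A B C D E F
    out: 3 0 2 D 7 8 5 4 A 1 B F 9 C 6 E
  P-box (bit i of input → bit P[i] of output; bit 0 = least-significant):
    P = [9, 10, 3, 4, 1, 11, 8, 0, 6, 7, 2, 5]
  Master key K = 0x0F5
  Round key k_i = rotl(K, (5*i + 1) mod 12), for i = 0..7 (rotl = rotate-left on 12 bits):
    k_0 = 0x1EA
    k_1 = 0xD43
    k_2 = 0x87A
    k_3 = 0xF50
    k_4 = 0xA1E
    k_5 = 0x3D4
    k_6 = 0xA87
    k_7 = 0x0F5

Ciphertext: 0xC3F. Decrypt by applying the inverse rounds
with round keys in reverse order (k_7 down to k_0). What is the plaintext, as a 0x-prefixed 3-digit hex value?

s_0 = ciphertext = 0xC3F
s_1 = InvRound(s_0, k_7) = 0x00E
s_2 = InvRound(s_1, k_6) = 0x286
s_3 = InvRound(s_2, k_5) = 0x965
s_4 = InvRound(s_3, k_4) = 0xC33
s_5 = InvRound(s_4, k_3) = 0xC39
s_6 = InvRound(s_5, k_2) = 0x9C2
s_7 = InvRound(s_6, k_1) = 0x252
s_8 = InvRound(s_7, k_0) = 0x873

0x873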